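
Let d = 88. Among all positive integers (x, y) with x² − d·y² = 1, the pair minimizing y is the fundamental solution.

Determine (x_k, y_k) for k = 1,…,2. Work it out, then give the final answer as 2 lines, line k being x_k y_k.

d=88: √d = [9; 2,1,1,1,2,18] (ℓ=6, even), read p_5/q_5
k=0  a_k=9  p_k/q_k = 9/1
k=1  a_k=2  p_k/q_k = 19/2
k=2  a_k=1  p_k/q_k = 28/3
k=3  a_k=1  p_k/q_k = 47/5
k=4  a_k=1  p_k/q_k = 75/8
k=5  a_k=2  p_k/q_k = 197/21
→ (197, 21).  Check: 197²=38809, 88·21²=38808, difference 1.
(x_2, y_2) = (197·197 + 88·21·21, 197·21 + 21·197) = (77617, 8274)

197 21
77617 8274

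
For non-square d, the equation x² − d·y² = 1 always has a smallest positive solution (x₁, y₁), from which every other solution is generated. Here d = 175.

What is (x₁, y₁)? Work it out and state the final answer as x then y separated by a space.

2024 153

d=175: √d = [13; 4,2,1,2,4,26] (ℓ=6, even), read p_5/q_5
a_0=13:  p_0=13·1+0=13,  q_0=13·0+1=1
…
a_2=2:  p_2=2·53+13=119,  q_2=2·4+1=9
a_3=1:  p_3=1·119+53=172,  q_3=1·9+4=13
a_4=2:  p_4=2·172+119=463,  q_4=2·13+9=35
a_5=4:  p_5=4·463+172=2024,  q_5=4·35+13=153
fundamental: x₁=2024, y₁=153  (since 4096576 − 175·23409 = 1)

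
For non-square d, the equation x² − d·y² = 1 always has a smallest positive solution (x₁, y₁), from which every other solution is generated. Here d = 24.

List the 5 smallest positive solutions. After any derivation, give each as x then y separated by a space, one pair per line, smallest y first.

5 1
49 10
485 99
4801 980
47525 9701

√24 → a₀=4, period (1,8); ℓ=2 even so k=1
a_0=4:  p_0=4·1+0=4,  q_0=4·0+1=1
a_1=1:  p_1=1·4+1=5,  q_1=1·1+0=1
→ (5, 1).  Check: 5²=25, 24·1²=24, difference 1.
(5+1√24)^2 = 49 + 10√24
(5+1√24)^3 = 485 + 99√24
(5+1√24)^4 = 4801 + 980√24
(5+1√24)^5 = 47525 + 9701√24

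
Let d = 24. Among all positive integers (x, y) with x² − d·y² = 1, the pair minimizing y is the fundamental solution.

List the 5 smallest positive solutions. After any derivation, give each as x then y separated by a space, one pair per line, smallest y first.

5 1
49 10
485 99
4801 980
47525 9701

√24 = [4; 1,8, …], period ℓ=2 (even) → k=1
k=0  a_k=4  p_k/q_k = 4/1
k=1  a_k=1  p_k/q_k = 5/1
→ (5, 1).  Check: 5²=25, 24·1²=24, difference 1.
k=2:  x_2 = 5·5+24·1·1 = 49,  y_2 = 5·1+1·5 = 10
k=3:  x_3 = 5·49+24·1·10 = 485,  y_3 = 5·10+1·49 = 99
k=4:  x_4 = 5·485+24·1·99 = 4801,  y_4 = 5·99+1·485 = 980
k=5:  x_5 = 5·4801+24·1·980 = 47525,  y_5 = 5·980+1·4801 = 9701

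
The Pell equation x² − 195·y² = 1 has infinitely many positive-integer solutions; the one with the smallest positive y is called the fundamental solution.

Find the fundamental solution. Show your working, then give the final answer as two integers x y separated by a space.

√195 → a₀=13, period (1,26); ℓ=2 even so k=1
k=0  a_k=13  p_k/q_k = 13/1
k=1  a_k=1  p_k/q_k = 14/1
→ (14, 1).  Check: 14²=196, 195·1²=195, difference 1.

14 1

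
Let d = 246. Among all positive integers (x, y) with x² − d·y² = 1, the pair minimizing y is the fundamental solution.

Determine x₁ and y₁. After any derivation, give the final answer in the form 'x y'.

88805 5662

√246 → a₀=15, period (1,2,5,1,14,1,5,2,1,30); ℓ=10 even so k=9
a_0=15:  p_0=15·1+0=15,  q_0=15·0+1=1
a_1=1:  p_1=1·15+1=16,  q_1=1·1+0=1
a_2=2:  p_2=2·16+15=47,  q_2=2·1+1=3
a_3=5:  p_3=5·47+16=251,  q_3=5·3+1=16
a_4=1:  p_4=1·251+47=298,  q_4=1·16+3=19
a_5=14:  p_5=14·298+251=4423,  q_5=14·19+16=282
a_6=1:  p_6=1·4423+298=4721,  q_6=1·282+19=301
a_7=5:  p_7=5·4721+4423=28028,  q_7=5·301+282=1787
a_8=2:  p_8=2·28028+4721=60777,  q_8=2·1787+301=3875
a_9=1:  p_9=1·60777+28028=88805,  q_9=1·3875+1787=5662
→ (88805, 5662).  Check: 88805²=7886328025, 246·5662²=7886328024, difference 1.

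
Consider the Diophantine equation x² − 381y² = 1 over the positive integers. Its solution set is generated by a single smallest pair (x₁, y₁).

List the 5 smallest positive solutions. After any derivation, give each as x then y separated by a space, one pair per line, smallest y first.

1015 52
2060449 105560
4182710455 214286748
8490900163201 435001992880
17236523148587575 883053831259652

d=381: √d = [19; 1,1,12,1,1,38] (ℓ=6, even), read p_5/q_5
a_0=19:  p_0=19·1+0=19,  q_0=19·0+1=1
…
a_3=12:  p_3=12·39+20=488,  q_3=12·2+1=25
a_4=1:  p_4=1·488+39=527,  q_4=1·25+2=27
a_5=1:  p_5=1·527+488=1015,  q_5=1·27+25=52
fundamental: x₁=1015, y₁=52  (since 1030225 − 381·2704 = 1)
k=2:  x_2 = 1015·1015+381·52·52 = 2060449,  y_2 = 1015·52+52·1015 = 105560
k=3:  x_3 = 1015·2060449+381·52·105560 = 4182710455,  y_3 = 1015·105560+52·2060449 = 214286748
k=4:  x_4 = 1015·4182710455+381·52·214286748 = 8490900163201,  y_4 = 1015·214286748+52·4182710455 = 435001992880
k=5:  x_5 = 1015·8490900163201+381·52·435001992880 = 17236523148587575,  y_5 = 1015·435001992880+52·8490900163201 = 883053831259652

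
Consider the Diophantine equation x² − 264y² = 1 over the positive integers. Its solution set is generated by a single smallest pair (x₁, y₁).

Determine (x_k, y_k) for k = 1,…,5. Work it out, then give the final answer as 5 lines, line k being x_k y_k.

√264 → a₀=16, period (4,32); ℓ=2 even so k=1
a_0=16:  p_0=16·1+0=16,  q_0=16·0+1=1
a_1=4:  p_1=4·16+1=65,  q_1=4·1+0=4
fundamental: x₁=65, y₁=4  (since 4225 − 264·16 = 1)
n=2: (65,4)∘(65,4) = (65·65+264·4·4, 65·4+4·65) = (8449,520)
n=3: (8449,520)∘(65,4) = (65·8449+264·4·520, 65·520+4·8449) = (1098305,67596)
n=4: (1098305,67596)∘(65,4) = (65·1098305+264·4·67596, 65·67596+4·1098305) = (142771201,8786960)
n=5: (142771201,8786960)∘(65,4) = (65·142771201+264·4·8786960, 65·8786960+4·142771201) = (18559157825,1142237204)

65 4
8449 520
1098305 67596
142771201 8786960
18559157825 1142237204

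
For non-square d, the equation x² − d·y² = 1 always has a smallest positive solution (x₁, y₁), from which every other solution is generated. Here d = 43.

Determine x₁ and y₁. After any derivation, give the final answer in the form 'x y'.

3482 531

[6; 1,1,3,1,5,1,3,1,1,12] for √43; ℓ=10 ⇒ convergent index 9
k=0  a_k=6  p_k/q_k = 6/1
…
k=3  a_k=3  p_k/q_k = 46/7
k=4  a_k=1  p_k/q_k = 59/9
k=5  a_k=5  p_k/q_k = 341/52
…
k=7  a_k=3  p_k/q_k = 1541/235
k=8  a_k=1  p_k/q_k = 1941/296
k=9  a_k=1  p_k/q_k = 3482/531
(x₁, y₁) = (3482, 531);  3482² − 43·531² = 1 ✓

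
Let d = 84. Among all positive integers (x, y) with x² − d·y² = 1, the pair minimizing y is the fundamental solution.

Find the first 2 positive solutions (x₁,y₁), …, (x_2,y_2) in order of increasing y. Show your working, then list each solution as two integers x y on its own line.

55 6
6049 660

√84 = [9; 6,18, …], period ℓ=2 (even) → k=1
step 0: (9, 1)  from 9·(1,0) + (0,1)
step 1: (55, 6)  from 6·(9,1) + (1,0)
(x₁, y₁) = (55, 6);  55² − 84·6² = 1 ✓
n=2: (55,6)∘(55,6) = (55·55+84·6·6, 55·6+6·55) = (6049,660)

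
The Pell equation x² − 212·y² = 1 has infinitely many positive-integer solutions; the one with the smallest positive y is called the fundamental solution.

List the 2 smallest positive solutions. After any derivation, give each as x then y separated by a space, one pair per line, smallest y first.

d=212: √d = [14; 1,1,3,1,1,…,1,1,28] (ℓ=14, even), read p_13/q_13
step 0: (14, 1)  from 14·(1,0) + (0,1)
…
step 4: (131, 9)  from 1·(102,7) + (29,2)
…
step 7: (2417, 166)  from 6·(364,25) + (233,16)
…
step 9: (5198, 357)  from 1·(2781,191) + (2417,166)
…
step 12: (37114, 2549)  from 1·(29135,2001) + (7979,548)
step 13: (66249, 4550)  from 1·(37114,2549) + (29135,2001)
(x₁, y₁) = (66249, 4550);  66249² − 212·4550² = 1 ✓
(x_2, y_2) = (66249·66249 + 212·4550·4550, 66249·4550 + 4550·66249) = (8777860001, 602865900)

66249 4550
8777860001 602865900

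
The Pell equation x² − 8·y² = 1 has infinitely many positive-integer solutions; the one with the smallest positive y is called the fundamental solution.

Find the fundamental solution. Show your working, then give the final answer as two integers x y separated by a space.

√8 = [2; 1,4, …], period ℓ=2 (even) → k=1
k=0  a_k=2  p_k/q_k = 2/1
k=1  a_k=1  p_k/q_k = 3/1
(x₁, y₁) = (3, 1);  3² − 8·1² = 1 ✓

3 1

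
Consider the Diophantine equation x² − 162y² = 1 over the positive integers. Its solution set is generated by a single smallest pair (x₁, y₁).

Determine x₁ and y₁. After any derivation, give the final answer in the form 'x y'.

√162 = [12; 1,2,1,2,12,2,1,2,1,24, …], period ℓ=10 (even) → k=9
k=0  a_k=12  p_k/q_k = 12/1
k=1  a_k=1  p_k/q_k = 13/1
k=2  a_k=2  p_k/q_k = 38/3
k=3  a_k=1  p_k/q_k = 51/4
…
k=5  a_k=12  p_k/q_k = 1731/136
k=6  a_k=2  p_k/q_k = 3602/283
k=7  a_k=1  p_k/q_k = 5333/419
k=8  a_k=2  p_k/q_k = 14268/1121
k=9  a_k=1  p_k/q_k = 19601/1540
(x₁, y₁) = (19601, 1540);  19601² − 162·1540² = 1 ✓

19601 1540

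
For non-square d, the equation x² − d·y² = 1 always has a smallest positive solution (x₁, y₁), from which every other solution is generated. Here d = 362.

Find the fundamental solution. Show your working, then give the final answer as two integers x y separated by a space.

723 38

[19; 38] for √362; ℓ=1 ⇒ convergent index 1
k=0  a_k=19  p_k/q_k = 19/1
k=1  a_k=38  p_k/q_k = 723/38
→ (723, 38).  Check: 723²=522729, 362·38²=522728, difference 1.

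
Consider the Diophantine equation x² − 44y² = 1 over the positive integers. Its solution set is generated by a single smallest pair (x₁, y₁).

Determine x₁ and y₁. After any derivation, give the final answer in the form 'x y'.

199 30

[6; 1,1,1,2,1,1,1,12] for √44; ℓ=8 ⇒ convergent index 7
step 0: (6, 1)  from 6·(1,0) + (0,1)
…
step 2: (13, 2)  from 1·(7,1) + (6,1)
…
step 6: (126, 19)  from 1·(73,11) + (53,8)
step 7: (199, 30)  from 1·(126,19) + (73,11)
→ (199, 30).  Check: 199²=39601, 44·30²=39600, difference 1.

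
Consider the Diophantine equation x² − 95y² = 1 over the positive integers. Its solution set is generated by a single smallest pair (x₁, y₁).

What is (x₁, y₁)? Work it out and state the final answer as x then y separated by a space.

√95 = [9; 1,2,1,18, …], period ℓ=4 (even) → k=3
i=0: a=9 ⇒ p=9, q=1
i=1: a=1 ⇒ p=10, q=1
i=2: a=2 ⇒ p=29, q=3
i=3: a=1 ⇒ p=39, q=4
fundamental: x₁=39, y₁=4  (since 1521 − 95·16 = 1)

39 4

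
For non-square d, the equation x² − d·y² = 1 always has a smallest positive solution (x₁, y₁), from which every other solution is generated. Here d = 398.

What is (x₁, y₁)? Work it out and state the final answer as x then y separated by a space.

399 20

d=398: √d = [19; 1,18,1,38] (ℓ=4, even), read p_3/q_3
a_0=19:  p_0=19·1+0=19,  q_0=19·0+1=1
a_1=1:  p_1=1·19+1=20,  q_1=1·1+0=1
a_2=18:  p_2=18·20+19=379,  q_2=18·1+1=19
a_3=1:  p_3=1·379+20=399,  q_3=1·19+1=20
(x₁, y₁) = (399, 20);  399² − 398·20² = 1 ✓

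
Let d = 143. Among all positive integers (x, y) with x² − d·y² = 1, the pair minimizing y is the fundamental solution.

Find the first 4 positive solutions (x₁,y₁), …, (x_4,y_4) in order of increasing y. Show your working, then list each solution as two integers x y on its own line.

√143 = [11; 1,22, …], period ℓ=2 (even) → k=1
i=0: a=11 ⇒ p=11, q=1
i=1: a=1 ⇒ p=12, q=1
→ (12, 1).  Check: 12²=144, 143·1²=143, difference 1.
(x_2, y_2) = (12·12 + 143·1·1, 12·1 + 1·12) = (287, 24)
(x_3, y_3) = (12·287 + 143·1·24, 12·24 + 1·287) = (6876, 575)
(x_4, y_4) = (12·6876 + 143·1·575, 12·575 + 1·6876) = (164737, 13776)

12 1
287 24
6876 575
164737 13776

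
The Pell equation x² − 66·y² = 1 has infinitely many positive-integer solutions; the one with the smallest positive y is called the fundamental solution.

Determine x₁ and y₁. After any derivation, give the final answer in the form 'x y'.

[8; 8,16] for √66; ℓ=2 ⇒ convergent index 1
step 0: (8, 1)  from 8·(1,0) + (0,1)
step 1: (65, 8)  from 8·(8,1) + (1,0)
→ (65, 8).  Check: 65²=4225, 66·8²=4224, difference 1.

65 8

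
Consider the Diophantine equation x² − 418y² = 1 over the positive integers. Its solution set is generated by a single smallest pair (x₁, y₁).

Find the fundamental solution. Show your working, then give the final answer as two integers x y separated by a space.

33857 1656

d=418: √d = [20; 2,4,20,4,2,40] (ℓ=6, even), read p_5/q_5
a_0=20:  p_0=20·1+0=20,  q_0=20·0+1=1
a_1=2:  p_1=2·20+1=41,  q_1=2·1+0=2
a_2=4:  p_2=4·41+20=184,  q_2=4·2+1=9
…
a_4=4:  p_4=4·3721+184=15068,  q_4=4·182+9=737
a_5=2:  p_5=2·15068+3721=33857,  q_5=2·737+182=1656
fundamental: x₁=33857, y₁=1656  (since 1146296449 − 418·2742336 = 1)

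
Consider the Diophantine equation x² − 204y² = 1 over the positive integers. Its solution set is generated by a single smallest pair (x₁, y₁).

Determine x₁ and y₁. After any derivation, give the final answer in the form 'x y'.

4999 350

d=204: √d = [14; 3,1,1,6,1,1,3,28] (ℓ=8, even), read p_7/q_7
step 0: (14, 1)  from 14·(1,0) + (0,1)
step 1: (43, 3)  from 3·(14,1) + (1,0)
…
step 3: (100, 7)  from 1·(57,4) + (43,3)
step 4: (657, 46)  from 6·(100,7) + (57,4)
…
step 6: (1414, 99)  from 1·(757,53) + (657,46)
step 7: (4999, 350)  from 3·(1414,99) + (757,53)
fundamental: x₁=4999, y₁=350  (since 24990001 − 204·122500 = 1)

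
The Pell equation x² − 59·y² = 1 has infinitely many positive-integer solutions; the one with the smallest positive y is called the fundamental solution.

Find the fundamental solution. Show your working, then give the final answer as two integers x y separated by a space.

530 69

d=59: √d = [7; 1,2,7,2,1,14] (ℓ=6, even), read p_5/q_5
k=0  a_k=7  p_k/q_k = 7/1
k=1  a_k=1  p_k/q_k = 8/1
k=2  a_k=2  p_k/q_k = 23/3
k=3  a_k=7  p_k/q_k = 169/22
k=4  a_k=2  p_k/q_k = 361/47
k=5  a_k=1  p_k/q_k = 530/69
fundamental: x₁=530, y₁=69  (since 280900 − 59·4761 = 1)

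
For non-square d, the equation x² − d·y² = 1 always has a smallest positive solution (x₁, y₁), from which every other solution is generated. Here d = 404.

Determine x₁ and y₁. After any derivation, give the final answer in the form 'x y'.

[20; 10,40] for √404; ℓ=2 ⇒ convergent index 1
a_0=20:  p_0=20·1+0=20,  q_0=20·0+1=1
a_1=10:  p_1=10·20+1=201,  q_1=10·1+0=10
(x₁, y₁) = (201, 10);  201² − 404·10² = 1 ✓

201 10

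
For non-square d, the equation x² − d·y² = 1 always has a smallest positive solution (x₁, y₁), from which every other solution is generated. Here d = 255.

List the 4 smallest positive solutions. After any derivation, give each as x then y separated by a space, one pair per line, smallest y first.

√255 → a₀=15, period (1,30); ℓ=2 even so k=1
step 0: (15, 1)  from 15·(1,0) + (0,1)
step 1: (16, 1)  from 1·(15,1) + (1,0)
→ (16, 1).  Check: 16²=256, 255·1²=255, difference 1.
(x_2, y_2) = (16·16 + 255·1·1, 16·1 + 1·16) = (511, 32)
(x_3, y_3) = (16·511 + 255·1·32, 16·32 + 1·511) = (16336, 1023)
(x_4, y_4) = (16·16336 + 255·1·1023, 16·1023 + 1·16336) = (522241, 32704)

16 1
511 32
16336 1023
522241 32704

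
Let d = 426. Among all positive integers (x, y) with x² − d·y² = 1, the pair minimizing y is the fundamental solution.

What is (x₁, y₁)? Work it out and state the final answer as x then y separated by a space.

88751 4300

[20; 1,1,1,3,2,6,2,3,1,1,1,40] for √426; ℓ=12 ⇒ convergent index 11
step 0: (20, 1)  from 20·(1,0) + (0,1)
…
step 10: (56780, 2751)  from 1·(31971,1549) + (24809,1202)
step 11: (88751, 4300)  from 1·(56780,2751) + (31971,1549)
(x₁, y₁) = (88751, 4300);  88751² − 426·4300² = 1 ✓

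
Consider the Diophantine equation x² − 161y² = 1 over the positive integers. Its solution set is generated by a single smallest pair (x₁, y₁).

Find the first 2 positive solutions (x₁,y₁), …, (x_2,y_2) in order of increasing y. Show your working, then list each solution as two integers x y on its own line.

11775 928
277301249 21854400

√161 → a₀=12, period (1,2,4,1,2,1,4,2,1,24); ℓ=10 even so k=9
step 0: (12, 1)  from 12·(1,0) + (0,1)
step 1: (13, 1)  from 1·(12,1) + (1,0)
step 2: (38, 3)  from 2·(13,1) + (12,1)
step 3: (165, 13)  from 4·(38,3) + (13,1)
…
step 5: (571, 45)  from 2·(203,16) + (165,13)
step 6: (774, 61)  from 1·(571,45) + (203,16)
step 7: (3667, 289)  from 4·(774,61) + (571,45)
step 8: (8108, 639)  from 2·(3667,289) + (774,61)
step 9: (11775, 928)  from 1·(8108,639) + (3667,289)
→ (11775, 928).  Check: 11775²=138650625, 161·928²=138650624, difference 1.
(x_2, y_2) = (11775·11775 + 161·928·928, 11775·928 + 928·11775) = (277301249, 21854400)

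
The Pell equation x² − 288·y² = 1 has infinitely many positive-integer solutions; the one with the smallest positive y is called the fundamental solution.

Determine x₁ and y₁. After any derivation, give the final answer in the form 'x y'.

d=288: √d = [16; 1,32] (ℓ=2, even), read p_1/q_1
i=0: a=16 ⇒ p=16, q=1
i=1: a=1 ⇒ p=17, q=1
fundamental: x₁=17, y₁=1  (since 289 − 288·1 = 1)

17 1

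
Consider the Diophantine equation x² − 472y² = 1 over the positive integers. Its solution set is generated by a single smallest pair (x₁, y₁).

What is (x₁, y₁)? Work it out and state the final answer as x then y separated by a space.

306917 14127

√472 → a₀=21, period (1,2,1,1,1,…,2,1,42); ℓ=14 even so k=13
k=0  a_k=21  p_k/q_k = 21/1
k=1  a_k=1  p_k/q_k = 22/1
k=2  a_k=2  p_k/q_k = 65/3
k=3  a_k=1  p_k/q_k = 87/4
…
k=5  a_k=1  p_k/q_k = 239/11
…
k=7  a_k=5  p_k/q_k = 5779/266
k=8  a_k=4  p_k/q_k = 24224/1115
k=9  a_k=1  p_k/q_k = 30003/1381
k=10  a_k=1  p_k/q_k = 54227/2496
k=11  a_k=1  p_k/q_k = 84230/3877
k=12  a_k=2  p_k/q_k = 222687/10250
k=13  a_k=1  p_k/q_k = 306917/14127
(x₁, y₁) = (306917, 14127);  306917² − 472·14127² = 1 ✓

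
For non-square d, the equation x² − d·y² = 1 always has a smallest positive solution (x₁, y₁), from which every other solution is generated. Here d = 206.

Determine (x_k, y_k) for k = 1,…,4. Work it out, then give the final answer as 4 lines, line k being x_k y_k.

√206 = [14; 2,1,5,14,5,1,2,28, …], period ℓ=8 (even) → k=7
step 0: (14, 1)  from 14·(1,0) + (0,1)
…
step 4: (3459, 241)  from 14·(244,17) + (43,3)
step 5: (17539, 1222)  from 5·(3459,241) + (244,17)
step 6: (20998, 1463)  from 1·(17539,1222) + (3459,241)
step 7: (59535, 4148)  from 2·(20998,1463) + (17539,1222)
fundamental: x₁=59535, y₁=4148  (since 3544416225 − 206·17205904 = 1)
k=2:  x_2 = 59535·59535+206·4148·4148 = 7088832449,  y_2 = 59535·4148+4148·59535 = 493902360
k=3:  x_3 = 59535·7088832449+206·4148·493902360 = 844067279642895,  y_3 = 59535·493902360+4148·7088832449 = 58808954001052
k=4:  x_4 = 59535·844067279642895+206·4148·58808954001052 = 100503090979990675201,  y_4 = 59535·58808954001052+4148·844067279642895 = 7002382152411359280

59535 4148
7088832449 493902360
844067279642895 58808954001052
100503090979990675201 7002382152411359280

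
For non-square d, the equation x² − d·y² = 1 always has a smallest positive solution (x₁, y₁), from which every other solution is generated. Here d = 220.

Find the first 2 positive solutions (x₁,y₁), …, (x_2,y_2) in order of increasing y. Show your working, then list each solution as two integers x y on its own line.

[14; 1,4,1,28] for √220; ℓ=4 ⇒ convergent index 3
a_0=14:  p_0=14·1+0=14,  q_0=14·0+1=1
a_1=1:  p_1=1·14+1=15,  q_1=1·1+0=1
a_2=4:  p_2=4·15+14=74,  q_2=4·1+1=5
a_3=1:  p_3=1·74+15=89,  q_3=1·5+1=6
→ (89, 6).  Check: 89²=7921, 220·6²=7920, difference 1.
(x_2, y_2) = (89·89 + 220·6·6, 89·6 + 6·89) = (15841, 1068)

89 6
15841 1068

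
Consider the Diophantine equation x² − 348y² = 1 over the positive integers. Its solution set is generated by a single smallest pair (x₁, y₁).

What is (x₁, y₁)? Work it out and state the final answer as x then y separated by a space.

√348 = [18; 1,1,1,8,1,1,1,36, …], period ℓ=8 (even) → k=7
k=0  a_k=18  p_k/q_k = 18/1
k=1  a_k=1  p_k/q_k = 19/1
k=2  a_k=1  p_k/q_k = 37/2
…
k=5  a_k=1  p_k/q_k = 541/29
k=6  a_k=1  p_k/q_k = 1026/55
k=7  a_k=1  p_k/q_k = 1567/84
(x₁, y₁) = (1567, 84);  1567² − 348·84² = 1 ✓

1567 84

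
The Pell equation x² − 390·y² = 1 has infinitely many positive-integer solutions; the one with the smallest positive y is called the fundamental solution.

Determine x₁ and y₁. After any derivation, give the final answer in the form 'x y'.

79 4

√390 = [19; 1,2,1,38, …], period ℓ=4 (even) → k=3
a_0=19:  p_0=19·1+0=19,  q_0=19·0+1=1
a_1=1:  p_1=1·19+1=20,  q_1=1·1+0=1
a_2=2:  p_2=2·20+19=59,  q_2=2·1+1=3
a_3=1:  p_3=1·59+20=79,  q_3=1·3+1=4
fundamental: x₁=79, y₁=4  (since 6241 − 390·16 = 1)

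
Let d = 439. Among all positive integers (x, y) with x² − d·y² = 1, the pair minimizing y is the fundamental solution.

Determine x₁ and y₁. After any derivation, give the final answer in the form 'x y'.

√439 → a₀=20, period (1,19,1,40); ℓ=4 even so k=3
k=0  a_k=20  p_k/q_k = 20/1
k=1  a_k=1  p_k/q_k = 21/1
k=2  a_k=19  p_k/q_k = 419/20
k=3  a_k=1  p_k/q_k = 440/21
fundamental: x₁=440, y₁=21  (since 193600 − 439·441 = 1)

440 21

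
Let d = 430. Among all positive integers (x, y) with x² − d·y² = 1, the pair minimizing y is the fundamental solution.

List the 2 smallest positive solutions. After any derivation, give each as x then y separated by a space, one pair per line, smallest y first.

[20; 1,2,1,3,1,…,2,1,40] for √430; ℓ=14 ⇒ convergent index 13
step 0: (20, 1)  from 20·(1,0) + (0,1)
…
step 3: (83, 4)  from 1·(62,3) + (21,1)
step 4: (311, 15)  from 3·(83,4) + (62,3)
…
step 7: (21794, 1051)  from 8·(2675,129) + (394,19)
step 8: (133439, 6435)  from 6·(21794,1051) + (2675,129)
step 9: (155233, 7486)  from 1·(133439,6435) + (21794,1051)
…
step 12: (2107880, 101651)  from 2·(754371,36379) + (599138,28893)
step 13: (2862251, 138030)  from 1·(2107880,101651) + (754371,36379)
fundamental: x₁=2862251, y₁=138030  (since 8192480787001 − 430·19052280900 = 1)
k=2:  x_2 = 2862251·2862251+430·138030·138030 = 16384961574001,  y_2 = 2862251·138030+138030·2862251 = 790153011060

2862251 138030
16384961574001 790153011060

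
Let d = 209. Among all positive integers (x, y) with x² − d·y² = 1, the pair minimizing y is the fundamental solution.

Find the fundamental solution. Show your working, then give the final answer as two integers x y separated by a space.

46551 3220

√209 = [14; 2,5,3,2,3,5,2,28, …], period ℓ=8 (even) → k=7
k=0  a_k=14  p_k/q_k = 14/1
k=1  a_k=2  p_k/q_k = 29/2
k=2  a_k=5  p_k/q_k = 159/11
…
k=4  a_k=2  p_k/q_k = 1171/81
k=5  a_k=3  p_k/q_k = 4019/278
k=6  a_k=5  p_k/q_k = 21266/1471
k=7  a_k=2  p_k/q_k = 46551/3220
(x₁, y₁) = (46551, 3220);  46551² − 209·3220² = 1 ✓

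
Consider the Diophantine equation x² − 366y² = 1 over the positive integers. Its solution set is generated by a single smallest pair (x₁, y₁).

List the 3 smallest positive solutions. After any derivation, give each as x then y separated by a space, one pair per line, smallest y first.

907925 47458
1648655611249 86176609300
2993711291685588725 156483795997357542

√366 → a₀=19, period (7,1,1,1,2,12,2,1,1,1,7,38); ℓ=12 even so k=11
a_0=19:  p_0=19·1+0=19,  q_0=19·0+1=1
a_1=7:  p_1=7·19+1=134,  q_1=7·1+0=7
…
a_5=2:  p_5=2·440+287=1167,  q_5=2·23+15=61
…
a_8=1:  p_8=1·30055+14444=44499,  q_8=1·1571+755=2326
…
a_10=1:  p_10=1·74554+44499=119053,  q_10=1·3897+2326=6223
a_11=7:  p_11=7·119053+74554=907925,  q_11=7·6223+3897=47458
→ (907925, 47458).  Check: 907925²=824327805625, 366·47458²=824327805624, difference 1.
(907925+47458√366)^2 = 1648655611249 + 86176609300√366
(907925+47458√366)^3 = 2993711291685588725 + 156483795997357542√366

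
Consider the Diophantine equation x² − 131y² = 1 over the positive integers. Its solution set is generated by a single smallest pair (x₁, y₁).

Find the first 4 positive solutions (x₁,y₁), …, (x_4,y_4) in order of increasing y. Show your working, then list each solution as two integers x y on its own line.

10610 927
225144199 19670940
4777559892170 417417345873
101379820686703201 8857596059754120

[11; 2,4,11,4,2,22] for √131; ℓ=6 ⇒ convergent index 5
step 0: (11, 1)  from 11·(1,0) + (0,1)
step 1: (23, 2)  from 2·(11,1) + (1,0)
step 2: (103, 9)  from 4·(23,2) + (11,1)
step 3: (1156, 101)  from 11·(103,9) + (23,2)
step 4: (4727, 413)  from 4·(1156,101) + (103,9)
step 5: (10610, 927)  from 2·(4727,413) + (1156,101)
fundamental: x₁=10610, y₁=927  (since 112572100 − 131·859329 = 1)
(10610+927√131)^2 = 225144199 + 19670940√131
(10610+927√131)^3 = 4777559892170 + 417417345873√131
(10610+927√131)^4 = 101379820686703201 + 8857596059754120√131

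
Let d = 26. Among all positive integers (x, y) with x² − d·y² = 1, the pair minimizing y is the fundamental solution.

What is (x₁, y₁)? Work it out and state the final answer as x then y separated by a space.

[5; 10] for √26; ℓ=1 ⇒ convergent index 1
k=0  a_k=5  p_k/q_k = 5/1
k=1  a_k=10  p_k/q_k = 51/10
fundamental: x₁=51, y₁=10  (since 2601 − 26·100 = 1)

51 10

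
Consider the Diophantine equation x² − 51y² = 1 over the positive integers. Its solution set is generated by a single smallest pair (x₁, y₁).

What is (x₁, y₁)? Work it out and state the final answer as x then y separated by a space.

50 7

d=51: √d = [7; 7,14] (ℓ=2, even), read p_1/q_1
k=0  a_k=7  p_k/q_k = 7/1
k=1  a_k=7  p_k/q_k = 50/7
(x₁, y₁) = (50, 7);  50² − 51·7² = 1 ✓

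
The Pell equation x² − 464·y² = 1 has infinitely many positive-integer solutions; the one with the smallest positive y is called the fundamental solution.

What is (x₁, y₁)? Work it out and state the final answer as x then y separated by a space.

d=464: √d = [21; 1,1,5,1,1,1,5,1,1,42] (ℓ=10, even), read p_9/q_9
k=0  a_k=21  p_k/q_k = 21/1
…
k=5  a_k=1  p_k/q_k = 517/24
k=6  a_k=1  p_k/q_k = 797/37
…
k=8  a_k=1  p_k/q_k = 5299/246
k=9  a_k=1  p_k/q_k = 9801/455
(x₁, y₁) = (9801, 455);  9801² − 464·455² = 1 ✓

9801 455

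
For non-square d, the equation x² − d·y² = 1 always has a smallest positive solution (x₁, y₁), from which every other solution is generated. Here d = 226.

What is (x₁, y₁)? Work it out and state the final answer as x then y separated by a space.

451 30

√226 = [15; 30, …], period ℓ=1 (odd) → k=1
step 0: (15, 1)  from 15·(1,0) + (0,1)
step 1: (451, 30)  from 30·(15,1) + (1,0)
(x₁, y₁) = (451, 30);  451² − 226·30² = 1 ✓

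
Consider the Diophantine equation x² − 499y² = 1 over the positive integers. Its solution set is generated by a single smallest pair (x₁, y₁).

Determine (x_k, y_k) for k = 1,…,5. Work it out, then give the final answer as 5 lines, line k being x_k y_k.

√499 → a₀=22, period (2,1,21,1,2,44); ℓ=6 even so k=5
a_0=22:  p_0=22·1+0=22,  q_0=22·0+1=1
…
a_2=1:  p_2=1·45+22=67,  q_2=1·2+1=3
a_3=21:  p_3=21·67+45=1452,  q_3=21·3+2=65
a_4=1:  p_4=1·1452+67=1519,  q_4=1·65+3=68
a_5=2:  p_5=2·1519+1452=4490,  q_5=2·68+65=201
(x₁, y₁) = (4490, 201);  4490² − 499·201² = 1 ✓
k=2:  x_2 = 4490·4490+499·201·201 = 40320199,  y_2 = 4490·201+201·4490 = 1804980
k=3:  x_3 = 4490·40320199+499·201·1804980 = 362075382530,  y_3 = 4490·1804980+201·40320199 = 16208720199
k=4:  x_4 = 4490·362075382530+499·201·16208720199 = 3251436894799201,  y_4 = 4490·16208720199+201·362075382530 = 145554305582040
k=5:  x_5 = 4490·3251436894799201+499·201·145554305582040 = 29197902953221442450,  y_5 = 4490·145554305582040+201·3251436894799201 = 1307077647917999001

4490 201
40320199 1804980
362075382530 16208720199
3251436894799201 145554305582040
29197902953221442450 1307077647917999001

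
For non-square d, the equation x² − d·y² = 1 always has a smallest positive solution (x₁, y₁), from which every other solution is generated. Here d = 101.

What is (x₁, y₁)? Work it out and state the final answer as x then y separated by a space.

[10; 20] for √101; ℓ=1 ⇒ convergent index 1
a_0=10:  p_0=10·1+0=10,  q_0=10·0+1=1
a_1=20:  p_1=20·10+1=201,  q_1=20·1+0=20
(x₁, y₁) = (201, 20);  201² − 101·20² = 1 ✓

201 20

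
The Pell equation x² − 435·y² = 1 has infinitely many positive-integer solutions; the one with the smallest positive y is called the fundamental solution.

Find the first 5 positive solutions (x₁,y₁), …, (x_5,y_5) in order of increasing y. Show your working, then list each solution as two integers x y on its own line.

146 7
42631 2044
12448106 596841
3634804321 174275528
1061350413626 50887857335

[20; 1,5,1,40] for √435; ℓ=4 ⇒ convergent index 3
a_0=20:  p_0=20·1+0=20,  q_0=20·0+1=1
a_1=1:  p_1=1·20+1=21,  q_1=1·1+0=1
a_2=5:  p_2=5·21+20=125,  q_2=5·1+1=6
a_3=1:  p_3=1·125+21=146,  q_3=1·6+1=7
→ (146, 7).  Check: 146²=21316, 435·7²=21315, difference 1.
(x_2, y_2) = (146·146 + 435·7·7, 146·7 + 7·146) = (42631, 2044)
(x_3, y_3) = (146·42631 + 435·7·2044, 146·2044 + 7·42631) = (12448106, 596841)
(x_4, y_4) = (146·12448106 + 435·7·596841, 146·596841 + 7·12448106) = (3634804321, 174275528)
(x_5, y_5) = (146·3634804321 + 435·7·174275528, 146·174275528 + 7·3634804321) = (1061350413626, 50887857335)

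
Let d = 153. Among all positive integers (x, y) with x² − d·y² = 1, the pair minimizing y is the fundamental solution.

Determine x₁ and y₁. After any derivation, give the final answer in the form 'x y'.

2177 176

√153 → a₀=12, period (2,1,2,2,2,1,2,24); ℓ=8 even so k=7
step 0: (12, 1)  from 12·(1,0) + (0,1)
…
step 2: (37, 3)  from 1·(25,2) + (12,1)
step 3: (99, 8)  from 2·(37,3) + (25,2)
step 4: (235, 19)  from 2·(99,8) + (37,3)
step 5: (569, 46)  from 2·(235,19) + (99,8)
step 6: (804, 65)  from 1·(569,46) + (235,19)
step 7: (2177, 176)  from 2·(804,65) + (569,46)
(x₁, y₁) = (2177, 176);  2177² − 153·176² = 1 ✓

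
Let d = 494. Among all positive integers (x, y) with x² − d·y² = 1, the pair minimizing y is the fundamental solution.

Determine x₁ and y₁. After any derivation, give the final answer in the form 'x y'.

d=494: √d = [22; 4,2,2,1,2,1,2,2,4,44] (ℓ=10, even), read p_9/q_9
i=0: a=22 ⇒ p=22, q=1
i=1: a=4 ⇒ p=89, q=4
…
i=3: a=2 ⇒ p=489, q=22
…
i=5: a=2 ⇒ p=1867, q=84
i=6: a=1 ⇒ p=2556, q=115
…
i=8: a=2 ⇒ p=16514, q=743
i=9: a=4 ⇒ p=73035, q=3286
fundamental: x₁=73035, y₁=3286  (since 5334111225 − 494·10797796 = 1)

73035 3286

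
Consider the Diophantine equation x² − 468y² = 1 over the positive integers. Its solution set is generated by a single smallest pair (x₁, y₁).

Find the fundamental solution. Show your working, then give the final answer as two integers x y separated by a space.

d=468: √d = [21; 1,1,1,2,1,1,1,42] (ℓ=8, even), read p_7/q_7
a_0=21:  p_0=21·1+0=21,  q_0=21·0+1=1
…
a_4=2:  p_4=2·65+43=173,  q_4=2·3+2=8
…
a_6=1:  p_6=1·238+173=411,  q_6=1·11+8=19
a_7=1:  p_7=1·411+238=649,  q_7=1·19+11=30
→ (649, 30).  Check: 649²=421201, 468·30²=421200, difference 1.

649 30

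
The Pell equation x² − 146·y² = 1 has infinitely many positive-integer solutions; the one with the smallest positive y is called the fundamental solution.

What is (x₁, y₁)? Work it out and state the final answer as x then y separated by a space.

145 12

√146 → a₀=12, period (12,24); ℓ=2 even so k=1
k=0  a_k=12  p_k/q_k = 12/1
k=1  a_k=12  p_k/q_k = 145/12
(x₁, y₁) = (145, 12);  145² − 146·12² = 1 ✓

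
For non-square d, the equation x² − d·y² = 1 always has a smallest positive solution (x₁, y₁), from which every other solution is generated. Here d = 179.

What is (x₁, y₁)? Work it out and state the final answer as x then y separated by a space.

d=179: √d = [13; 2,1,1,1,3,…,1,2,26] (ℓ=14, even), read p_13/q_13
a_0=13:  p_0=13·1+0=13,  q_0=13·0+1=1
a_1=2:  p_1=2·13+1=27,  q_1=2·1+0=2
a_2=1:  p_2=1·27+13=40,  q_2=1·2+1=3
a_3=1:  p_3=1·40+27=67,  q_3=1·3+2=5
…
a_5=3:  p_5=3·107+67=388,  q_5=3·8+5=29
…
a_7=13:  p_7=13·2047+388=26999,  q_7=13·153+29=2018
a_8=5:  p_8=5·26999+2047=137042,  q_8=5·2018+153=10243
a_9=3:  p_9=3·137042+26999=438125,  q_9=3·10243+2018=32747
…
a_12=1:  p_12=1·1013292+575167=1588459,  q_12=1·75737+42990=118727
a_13=2:  p_13=2·1588459+1013292=4190210,  q_13=2·118727+75737=313191
fundamental: x₁=4190210, y₁=313191  (since 17557859844100 − 179·98088602481 = 1)

4190210 313191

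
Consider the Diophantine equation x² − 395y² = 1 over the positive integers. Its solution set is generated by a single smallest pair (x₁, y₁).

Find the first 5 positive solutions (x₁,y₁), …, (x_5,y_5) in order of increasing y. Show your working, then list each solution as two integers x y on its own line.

159 8
50561 2544
16078239 808984
5112829441 257254368
1625863683999 81806080040

d=395: √d = [19; 1,6,1,38] (ℓ=4, even), read p_3/q_3
step 0: (19, 1)  from 19·(1,0) + (0,1)
step 1: (20, 1)  from 1·(19,1) + (1,0)
step 2: (139, 7)  from 6·(20,1) + (19,1)
step 3: (159, 8)  from 1·(139,7) + (20,1)
fundamental: x₁=159, y₁=8  (since 25281 − 395·64 = 1)
(159+8√395)^2 = 50561 + 2544√395
(159+8√395)^3 = 16078239 + 808984√395
(159+8√395)^4 = 5112829441 + 257254368√395
(159+8√395)^5 = 1625863683999 + 81806080040√395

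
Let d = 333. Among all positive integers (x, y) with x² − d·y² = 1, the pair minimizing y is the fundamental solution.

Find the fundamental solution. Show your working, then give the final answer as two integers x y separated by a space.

√333 → a₀=18, period (4,36); ℓ=2 even so k=1
a_0=18:  p_0=18·1+0=18,  q_0=18·0+1=1
a_1=4:  p_1=4·18+1=73,  q_1=4·1+0=4
fundamental: x₁=73, y₁=4  (since 5329 − 333·16 = 1)

73 4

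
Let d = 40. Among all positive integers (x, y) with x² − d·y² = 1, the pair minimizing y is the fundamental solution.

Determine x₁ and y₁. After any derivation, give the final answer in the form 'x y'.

19 3

[6; 3,12] for √40; ℓ=2 ⇒ convergent index 1
a_0=6:  p_0=6·1+0=6,  q_0=6·0+1=1
a_1=3:  p_1=3·6+1=19,  q_1=3·1+0=3
(x₁, y₁) = (19, 3);  19² − 40·3² = 1 ✓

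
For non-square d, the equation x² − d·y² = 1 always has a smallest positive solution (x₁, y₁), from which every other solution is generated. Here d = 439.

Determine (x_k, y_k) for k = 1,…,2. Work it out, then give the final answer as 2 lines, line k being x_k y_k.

440 21
387199 18480

d=439: √d = [20; 1,19,1,40] (ℓ=4, even), read p_3/q_3
k=0  a_k=20  p_k/q_k = 20/1
k=1  a_k=1  p_k/q_k = 21/1
k=2  a_k=19  p_k/q_k = 419/20
k=3  a_k=1  p_k/q_k = 440/21
fundamental: x₁=440, y₁=21  (since 193600 − 439·441 = 1)
(x_2, y_2) = (440·440 + 439·21·21, 440·21 + 21·440) = (387199, 18480)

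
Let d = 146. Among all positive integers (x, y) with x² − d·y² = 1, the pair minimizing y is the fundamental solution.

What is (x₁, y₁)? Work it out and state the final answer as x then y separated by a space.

145 12

√146 → a₀=12, period (12,24); ℓ=2 even so k=1
a_0=12:  p_0=12·1+0=12,  q_0=12·0+1=1
a_1=12:  p_1=12·12+1=145,  q_1=12·1+0=12
→ (145, 12).  Check: 145²=21025, 146·12²=21024, difference 1.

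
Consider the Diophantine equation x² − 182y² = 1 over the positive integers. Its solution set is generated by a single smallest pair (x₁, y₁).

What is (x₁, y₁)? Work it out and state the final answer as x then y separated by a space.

d=182: √d = [13; 2,26] (ℓ=2, even), read p_1/q_1
k=0  a_k=13  p_k/q_k = 13/1
k=1  a_k=2  p_k/q_k = 27/2
fundamental: x₁=27, y₁=2  (since 729 − 182·4 = 1)

27 2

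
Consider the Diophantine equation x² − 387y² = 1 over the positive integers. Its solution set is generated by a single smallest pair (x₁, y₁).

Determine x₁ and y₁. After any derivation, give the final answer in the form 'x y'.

d=387: √d = [19; 1,2,19,2,1,38] (ℓ=6, even), read p_5/q_5
k=0  a_k=19  p_k/q_k = 19/1
k=1  a_k=1  p_k/q_k = 20/1
k=2  a_k=2  p_k/q_k = 59/3
…
k=4  a_k=2  p_k/q_k = 2341/119
k=5  a_k=1  p_k/q_k = 3482/177
(x₁, y₁) = (3482, 177);  3482² − 387·177² = 1 ✓

3482 177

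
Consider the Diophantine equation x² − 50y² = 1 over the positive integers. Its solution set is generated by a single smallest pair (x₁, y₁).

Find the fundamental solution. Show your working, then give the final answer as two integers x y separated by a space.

√50 → a₀=7, period (14); ℓ=1 odd so k=1
i=0: a=7 ⇒ p=7, q=1
i=1: a=14 ⇒ p=99, q=14
fundamental: x₁=99, y₁=14  (since 9801 − 50·196 = 1)

99 14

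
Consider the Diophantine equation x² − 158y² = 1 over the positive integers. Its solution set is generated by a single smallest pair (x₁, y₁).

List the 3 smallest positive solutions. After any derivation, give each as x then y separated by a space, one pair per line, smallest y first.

√158 = [12; 1,1,3,12,3,1,1,24, …], period ℓ=8 (even) → k=7
i=0: a=12 ⇒ p=12, q=1
…
i=3: a=3 ⇒ p=88, q=7
i=4: a=12 ⇒ p=1081, q=86
i=5: a=3 ⇒ p=3331, q=265
i=6: a=1 ⇒ p=4412, q=351
i=7: a=1 ⇒ p=7743, q=616
(x₁, y₁) = (7743, 616);  7743² − 158·616² = 1 ✓
(7743+616√158)^2 = 119908097 + 9539376√158
(7743+616√158)^3 = 1856896782399 + 147726776120√158

7743 616
119908097 9539376
1856896782399 147726776120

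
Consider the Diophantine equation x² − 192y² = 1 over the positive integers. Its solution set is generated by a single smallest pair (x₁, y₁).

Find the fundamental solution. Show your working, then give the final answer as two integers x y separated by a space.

[13; 1,5,1,26] for √192; ℓ=4 ⇒ convergent index 3
a_0=13:  p_0=13·1+0=13,  q_0=13·0+1=1
…
a_2=5:  p_2=5·14+13=83,  q_2=5·1+1=6
a_3=1:  p_3=1·83+14=97,  q_3=1·6+1=7
→ (97, 7).  Check: 97²=9409, 192·7²=9408, difference 1.

97 7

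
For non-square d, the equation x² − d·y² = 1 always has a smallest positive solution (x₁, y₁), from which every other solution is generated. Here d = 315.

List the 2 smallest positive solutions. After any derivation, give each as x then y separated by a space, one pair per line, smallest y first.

d=315: √d = [17; 1,2,1,34] (ℓ=4, even), read p_3/q_3
step 0: (17, 1)  from 17·(1,0) + (0,1)
…
step 2: (53, 3)  from 2·(18,1) + (17,1)
step 3: (71, 4)  from 1·(53,3) + (18,1)
→ (71, 4).  Check: 71²=5041, 315·4²=5040, difference 1.
n=2: (71,4)∘(71,4) = (71·71+315·4·4, 71·4+4·71) = (10081,568)

71 4
10081 568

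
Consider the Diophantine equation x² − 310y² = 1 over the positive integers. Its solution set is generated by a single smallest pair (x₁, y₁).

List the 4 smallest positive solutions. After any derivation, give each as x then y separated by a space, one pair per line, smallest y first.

848719 48204
1440647881921 81823301352
2445410459391369679 138889981000287972
4150932639366927117300481 235757131569084991314384

√310 = [17; 1,1,1,1,5,…,1,1,34, …], period ℓ=16 (even) → k=15
i=0: a=17 ⇒ p=17, q=1
i=1: a=1 ⇒ p=18, q=1
i=2: a=1 ⇒ p=35, q=2
i=3: a=1 ⇒ p=53, q=3
…
i=7: a=1 ⇒ p=2060, q=117
…
i=10: a=3 ⇒ p=28928, q=1643
i=11: a=5 ⇒ p=152387, q=8655
i=12: a=1 ⇒ p=181315, q=10298
i=13: a=1 ⇒ p=333702, q=18953
i=14: a=1 ⇒ p=515017, q=29251
i=15: a=1 ⇒ p=848719, q=48204
fundamental: x₁=848719, y₁=48204  (since 720323940961 − 310·2323625616 = 1)
(848719+48204√310)^2 = 1440647881921 + 81823301352√310
(848719+48204√310)^3 = 2445410459391369679 + 138889981000287972√310
(848719+48204√310)^4 = 4150932639366927117300481 + 235757131569084991314384√310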